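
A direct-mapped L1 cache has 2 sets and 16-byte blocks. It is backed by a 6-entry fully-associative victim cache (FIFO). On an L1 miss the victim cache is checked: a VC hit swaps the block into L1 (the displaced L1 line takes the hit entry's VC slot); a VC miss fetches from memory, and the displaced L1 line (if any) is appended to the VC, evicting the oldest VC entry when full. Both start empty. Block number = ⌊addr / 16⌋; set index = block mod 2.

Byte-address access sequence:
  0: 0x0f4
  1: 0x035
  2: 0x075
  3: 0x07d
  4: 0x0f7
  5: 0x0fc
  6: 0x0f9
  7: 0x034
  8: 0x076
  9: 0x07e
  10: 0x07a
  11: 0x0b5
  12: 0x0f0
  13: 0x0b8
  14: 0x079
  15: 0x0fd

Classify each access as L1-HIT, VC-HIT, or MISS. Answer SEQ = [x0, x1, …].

#0 0xf4→b15/s1 MISS; vc=[]
#1 0x35→b3/s1 MISS; vc=[15]
#2 0x75→b7/s1 MISS; vc=[15,3]
#3 0x7d→b7/s1 L1-HIT; vc=[15,3]
#4 0xf7→b15/s1 VC-HIT; vc=[7,3]
#5 0xfc→b15/s1 L1-HIT; vc=[7,3]
#6 0xf9→b15/s1 L1-HIT; vc=[7,3]
#7 0x34→b3/s1 VC-HIT; vc=[7,15]
#8 0x76→b7/s1 VC-HIT; vc=[3,15]
#9 0x7e→b7/s1 L1-HIT; vc=[3,15]
#10 0x7a→b7/s1 L1-HIT; vc=[3,15]
#11 0xb5→b11/s1 MISS; vc=[3,15,7]
#12 0xf0→b15/s1 VC-HIT; vc=[3,11,7]
#13 0xb8→b11/s1 VC-HIT; vc=[3,15,7]
#14 0x79→b7/s1 VC-HIT; vc=[3,15,11]
#15 0xfd→b15/s1 VC-HIT; vc=[3,7,11]

SEQ = [MISS, MISS, MISS, L1-HIT, VC-HIT, L1-HIT, L1-HIT, VC-HIT, VC-HIT, L1-HIT, L1-HIT, MISS, VC-HIT, VC-HIT, VC-HIT, VC-HIT]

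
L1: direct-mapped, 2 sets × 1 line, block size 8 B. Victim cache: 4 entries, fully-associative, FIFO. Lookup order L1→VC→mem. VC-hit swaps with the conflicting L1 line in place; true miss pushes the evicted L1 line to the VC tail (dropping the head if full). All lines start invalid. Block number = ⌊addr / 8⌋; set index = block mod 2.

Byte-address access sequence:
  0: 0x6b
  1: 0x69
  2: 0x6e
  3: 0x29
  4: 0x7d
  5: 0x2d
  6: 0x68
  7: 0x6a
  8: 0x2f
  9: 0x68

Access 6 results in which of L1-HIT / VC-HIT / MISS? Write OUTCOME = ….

OUTCOME = VC-HIT

#0 0x6b→b13/s1 MISS; vc=[]
#1 0x69→b13/s1 L1-HIT; vc=[]
#2 0x6e→b13/s1 L1-HIT; vc=[]
#3 0x29→b5/s1 MISS; vc=[13]
#4 0x7d→b15/s1 MISS; vc=[13,5]
#5 0x2d→b5/s1 VC-HIT; vc=[13,15]
#6 0x68→b13/s1 VC-HIT; vc=[5,15]
#7 0x6a→b13/s1 L1-HIT; vc=[5,15]
#8 0x2f→b5/s1 VC-HIT; vc=[13,15]
#9 0x68→b13/s1 VC-HIT; vc=[5,15]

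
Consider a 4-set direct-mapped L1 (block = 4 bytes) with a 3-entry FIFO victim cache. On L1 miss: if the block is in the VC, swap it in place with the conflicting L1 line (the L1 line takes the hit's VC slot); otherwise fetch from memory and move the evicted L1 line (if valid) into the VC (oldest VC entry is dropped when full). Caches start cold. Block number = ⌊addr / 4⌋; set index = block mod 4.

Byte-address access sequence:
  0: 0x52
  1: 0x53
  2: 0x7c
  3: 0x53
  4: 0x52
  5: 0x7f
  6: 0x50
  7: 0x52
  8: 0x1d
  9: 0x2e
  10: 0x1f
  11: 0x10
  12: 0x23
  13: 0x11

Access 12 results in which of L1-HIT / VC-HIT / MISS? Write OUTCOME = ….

0: 0x52 (blk 20, set 0) → MISS  vc=[]
1: 0x53 (blk 20, set 0) → L1-HIT  vc=[]
2: 0x7c (blk 31, set 3) → MISS  vc=[]
3: 0x53 (blk 20, set 0) → L1-HIT  vc=[]
4: 0x52 (blk 20, set 0) → L1-HIT  vc=[]
5: 0x7f (blk 31, set 3) → L1-HIT  vc=[]
6: 0x50 (blk 20, set 0) → L1-HIT  vc=[]
7: 0x52 (blk 20, set 0) → L1-HIT  vc=[]
8: 0x1d (blk 7, set 3) → MISS  vc=[31]
9: 0x2e (blk 11, set 3) → MISS  vc=[31, 7]
10: 0x1f (blk 7, set 3) → VC-HIT  vc=[31, 11]
11: 0x10 (blk 4, set 0) → MISS  vc=[31, 11, 20]
12: 0x23 (blk 8, set 0) → MISS  vc=[11, 20, 4]
13: 0x11 (blk 4, set 0) → VC-HIT  vc=[11, 20, 8]

OUTCOME = MISS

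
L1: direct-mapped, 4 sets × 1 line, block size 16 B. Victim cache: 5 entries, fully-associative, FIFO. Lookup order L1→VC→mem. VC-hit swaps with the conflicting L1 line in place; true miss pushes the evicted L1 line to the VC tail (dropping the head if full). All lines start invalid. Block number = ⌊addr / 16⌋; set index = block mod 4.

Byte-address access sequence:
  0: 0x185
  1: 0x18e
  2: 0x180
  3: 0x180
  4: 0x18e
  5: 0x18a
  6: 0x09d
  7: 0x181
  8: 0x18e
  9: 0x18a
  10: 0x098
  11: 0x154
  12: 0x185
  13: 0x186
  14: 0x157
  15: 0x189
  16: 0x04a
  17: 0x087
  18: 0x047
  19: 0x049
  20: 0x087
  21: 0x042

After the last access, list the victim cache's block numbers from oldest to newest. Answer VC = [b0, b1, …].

  [0] addr=0x185 blk=24 s=0: MISS | VC []
  [1] addr=0x18e blk=24 s=0: L1-HIT | VC []
  [2] addr=0x180 blk=24 s=0: L1-HIT | VC []
  [3] addr=0x180 blk=24 s=0: L1-HIT | VC []
  [4] addr=0x18e blk=24 s=0: L1-HIT | VC []
  [5] addr=0x18a blk=24 s=0: L1-HIT | VC []
  [6] addr=0x9d blk=9 s=1: MISS | VC []
  [7] addr=0x181 blk=24 s=0: L1-HIT | VC []
  [8] addr=0x18e blk=24 s=0: L1-HIT | VC []
  [9] addr=0x18a blk=24 s=0: L1-HIT | VC []
  [10] addr=0x98 blk=9 s=1: L1-HIT | VC []
  [11] addr=0x154 blk=21 s=1: MISS | VC [9]
  [12] addr=0x185 blk=24 s=0: L1-HIT | VC [9]
  [13] addr=0x186 blk=24 s=0: L1-HIT | VC [9]
  [14] addr=0x157 blk=21 s=1: L1-HIT | VC [9]
  [15] addr=0x189 blk=24 s=0: L1-HIT | VC [9]
  [16] addr=0x4a blk=4 s=0: MISS | VC [9, 24]
  [17] addr=0x87 blk=8 s=0: MISS | VC [9, 24, 4]
  [18] addr=0x47 blk=4 s=0: VC-HIT | VC [9, 24, 8]
  [19] addr=0x49 blk=4 s=0: L1-HIT | VC [9, 24, 8]
  [20] addr=0x87 blk=8 s=0: VC-HIT | VC [9, 24, 4]
  [21] addr=0x42 blk=4 s=0: VC-HIT | VC [9, 24, 8]

VC = [9, 24, 8]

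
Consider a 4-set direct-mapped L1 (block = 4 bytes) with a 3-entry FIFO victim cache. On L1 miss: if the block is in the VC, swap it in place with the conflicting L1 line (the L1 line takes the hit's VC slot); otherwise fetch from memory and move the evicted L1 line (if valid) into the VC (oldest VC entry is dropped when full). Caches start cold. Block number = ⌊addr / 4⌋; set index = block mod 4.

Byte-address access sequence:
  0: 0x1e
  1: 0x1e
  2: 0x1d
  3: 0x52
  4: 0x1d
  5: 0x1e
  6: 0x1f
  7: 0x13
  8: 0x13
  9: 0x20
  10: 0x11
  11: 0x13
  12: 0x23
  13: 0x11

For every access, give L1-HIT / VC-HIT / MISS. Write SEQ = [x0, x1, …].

SEQ = [MISS, L1-HIT, L1-HIT, MISS, L1-HIT, L1-HIT, L1-HIT, MISS, L1-HIT, MISS, VC-HIT, L1-HIT, VC-HIT, VC-HIT]

#0 0x1e→b7/s3 MISS; vc=[]
#1 0x1e→b7/s3 L1-HIT; vc=[]
#2 0x1d→b7/s3 L1-HIT; vc=[]
#3 0x52→b20/s0 MISS; vc=[]
#4 0x1d→b7/s3 L1-HIT; vc=[]
#5 0x1e→b7/s3 L1-HIT; vc=[]
#6 0x1f→b7/s3 L1-HIT; vc=[]
#7 0x13→b4/s0 MISS; vc=[20]
#8 0x13→b4/s0 L1-HIT; vc=[20]
#9 0x20→b8/s0 MISS; vc=[20,4]
#10 0x11→b4/s0 VC-HIT; vc=[20,8]
#11 0x13→b4/s0 L1-HIT; vc=[20,8]
#12 0x23→b8/s0 VC-HIT; vc=[20,4]
#13 0x11→b4/s0 VC-HIT; vc=[20,8]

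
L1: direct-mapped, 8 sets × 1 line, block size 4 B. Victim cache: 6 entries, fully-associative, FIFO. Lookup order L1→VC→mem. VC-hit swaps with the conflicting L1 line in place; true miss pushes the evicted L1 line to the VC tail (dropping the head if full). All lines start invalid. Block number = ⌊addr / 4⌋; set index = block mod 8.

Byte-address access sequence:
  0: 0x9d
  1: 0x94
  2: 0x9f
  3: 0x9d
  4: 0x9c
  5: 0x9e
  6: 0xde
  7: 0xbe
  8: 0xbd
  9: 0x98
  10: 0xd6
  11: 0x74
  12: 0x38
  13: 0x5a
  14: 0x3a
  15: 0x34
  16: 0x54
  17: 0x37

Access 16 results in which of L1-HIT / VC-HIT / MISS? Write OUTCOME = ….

0: 0x9d (blk 39, set 7) → MISS  vc=[]
1: 0x94 (blk 37, set 5) → MISS  vc=[]
2: 0x9f (blk 39, set 7) → L1-HIT  vc=[]
3: 0x9d (blk 39, set 7) → L1-HIT  vc=[]
4: 0x9c (blk 39, set 7) → L1-HIT  vc=[]
5: 0x9e (blk 39, set 7) → L1-HIT  vc=[]
6: 0xde (blk 55, set 7) → MISS  vc=[39]
7: 0xbe (blk 47, set 7) → MISS  vc=[39, 55]
8: 0xbd (blk 47, set 7) → L1-HIT  vc=[39, 55]
9: 0x98 (blk 38, set 6) → MISS  vc=[39, 55]
10: 0xd6 (blk 53, set 5) → MISS  vc=[39, 55, 37]
11: 0x74 (blk 29, set 5) → MISS  vc=[39, 55, 37, 53]
12: 0x38 (blk 14, set 6) → MISS  vc=[39, 55, 37, 53, 38]
13: 0x5a (blk 22, set 6) → MISS  vc=[39, 55, 37, 53, 38, 14]
14: 0x3a (blk 14, set 6) → VC-HIT  vc=[39, 55, 37, 53, 38, 22]
15: 0x34 (blk 13, set 5) → MISS  vc=[55, 37, 53, 38, 22, 29]
16: 0x54 (blk 21, set 5) → MISS  vc=[37, 53, 38, 22, 29, 13]
17: 0x37 (blk 13, set 5) → VC-HIT  vc=[37, 53, 38, 22, 29, 21]

OUTCOME = MISS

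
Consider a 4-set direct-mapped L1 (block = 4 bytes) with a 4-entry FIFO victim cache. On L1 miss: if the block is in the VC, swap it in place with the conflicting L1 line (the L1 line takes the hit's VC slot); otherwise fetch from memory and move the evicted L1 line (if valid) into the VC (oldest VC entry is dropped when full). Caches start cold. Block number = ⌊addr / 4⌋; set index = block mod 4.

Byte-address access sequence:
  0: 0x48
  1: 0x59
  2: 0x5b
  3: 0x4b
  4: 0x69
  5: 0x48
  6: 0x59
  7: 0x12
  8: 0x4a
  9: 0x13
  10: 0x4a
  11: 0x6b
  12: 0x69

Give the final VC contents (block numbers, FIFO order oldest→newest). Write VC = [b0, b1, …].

  [0] addr=0x48 blk=18 s=2: MISS | VC []
  [1] addr=0x59 blk=22 s=2: MISS | VC [18]
  [2] addr=0x5b blk=22 s=2: L1-HIT | VC [18]
  [3] addr=0x4b blk=18 s=2: VC-HIT | VC [22]
  [4] addr=0x69 blk=26 s=2: MISS | VC [22, 18]
  [5] addr=0x48 blk=18 s=2: VC-HIT | VC [22, 26]
  [6] addr=0x59 blk=22 s=2: VC-HIT | VC [18, 26]
  [7] addr=0x12 blk=4 s=0: MISS | VC [18, 26]
  [8] addr=0x4a blk=18 s=2: VC-HIT | VC [22, 26]
  [9] addr=0x13 blk=4 s=0: L1-HIT | VC [22, 26]
  [10] addr=0x4a blk=18 s=2: L1-HIT | VC [22, 26]
  [11] addr=0x6b blk=26 s=2: VC-HIT | VC [22, 18]
  [12] addr=0x69 blk=26 s=2: L1-HIT | VC [22, 18]

VC = [22, 18]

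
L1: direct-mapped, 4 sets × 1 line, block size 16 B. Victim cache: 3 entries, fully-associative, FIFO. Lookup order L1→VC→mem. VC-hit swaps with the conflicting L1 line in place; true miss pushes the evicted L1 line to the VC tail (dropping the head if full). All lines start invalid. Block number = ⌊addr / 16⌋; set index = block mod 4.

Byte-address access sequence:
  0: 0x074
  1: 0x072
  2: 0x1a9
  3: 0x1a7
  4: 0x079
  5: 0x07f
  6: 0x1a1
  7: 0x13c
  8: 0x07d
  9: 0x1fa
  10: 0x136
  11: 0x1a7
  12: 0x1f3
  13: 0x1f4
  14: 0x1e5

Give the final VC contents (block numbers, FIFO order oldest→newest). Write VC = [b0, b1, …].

0: 0x74 (blk 7, set 3) → MISS  vc=[]
1: 0x72 (blk 7, set 3) → L1-HIT  vc=[]
2: 0x1a9 (blk 26, set 2) → MISS  vc=[]
3: 0x1a7 (blk 26, set 2) → L1-HIT  vc=[]
4: 0x79 (blk 7, set 3) → L1-HIT  vc=[]
5: 0x7f (blk 7, set 3) → L1-HIT  vc=[]
6: 0x1a1 (blk 26, set 2) → L1-HIT  vc=[]
7: 0x13c (blk 19, set 3) → MISS  vc=[7]
8: 0x7d (blk 7, set 3) → VC-HIT  vc=[19]
9: 0x1fa (blk 31, set 3) → MISS  vc=[19, 7]
10: 0x136 (blk 19, set 3) → VC-HIT  vc=[31, 7]
11: 0x1a7 (blk 26, set 2) → L1-HIT  vc=[31, 7]
12: 0x1f3 (blk 31, set 3) → VC-HIT  vc=[19, 7]
13: 0x1f4 (blk 31, set 3) → L1-HIT  vc=[19, 7]
14: 0x1e5 (blk 30, set 2) → MISS  vc=[19, 7, 26]

VC = [19, 7, 26]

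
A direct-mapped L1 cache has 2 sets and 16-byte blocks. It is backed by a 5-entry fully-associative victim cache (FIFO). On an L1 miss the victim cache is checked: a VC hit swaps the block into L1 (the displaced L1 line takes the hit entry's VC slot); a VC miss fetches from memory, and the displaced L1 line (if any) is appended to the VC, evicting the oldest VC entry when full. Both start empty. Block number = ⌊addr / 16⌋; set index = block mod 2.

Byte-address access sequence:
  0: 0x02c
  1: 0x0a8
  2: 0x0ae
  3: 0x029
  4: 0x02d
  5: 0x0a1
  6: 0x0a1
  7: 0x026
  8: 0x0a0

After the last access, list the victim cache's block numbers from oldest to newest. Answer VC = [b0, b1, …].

  [0] addr=0x2c blk=2 s=0: MISS | VC []
  [1] addr=0xa8 blk=10 s=0: MISS | VC [2]
  [2] addr=0xae blk=10 s=0: L1-HIT | VC [2]
  [3] addr=0x29 blk=2 s=0: VC-HIT | VC [10]
  [4] addr=0x2d blk=2 s=0: L1-HIT | VC [10]
  [5] addr=0xa1 blk=10 s=0: VC-HIT | VC [2]
  [6] addr=0xa1 blk=10 s=0: L1-HIT | VC [2]
  [7] addr=0x26 blk=2 s=0: VC-HIT | VC [10]
  [8] addr=0xa0 blk=10 s=0: VC-HIT | VC [2]

VC = [2]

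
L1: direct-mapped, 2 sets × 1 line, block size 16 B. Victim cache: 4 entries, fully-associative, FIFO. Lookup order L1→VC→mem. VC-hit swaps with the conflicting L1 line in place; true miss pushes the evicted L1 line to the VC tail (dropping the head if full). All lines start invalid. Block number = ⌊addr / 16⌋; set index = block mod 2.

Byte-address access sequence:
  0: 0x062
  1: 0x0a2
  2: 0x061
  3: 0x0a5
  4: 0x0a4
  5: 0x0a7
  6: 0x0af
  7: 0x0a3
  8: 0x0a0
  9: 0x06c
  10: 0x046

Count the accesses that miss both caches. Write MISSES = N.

#0 0x62→b6/s0 MISS; vc=[]
#1 0xa2→b10/s0 MISS; vc=[6]
#2 0x61→b6/s0 VC-HIT; vc=[10]
#3 0xa5→b10/s0 VC-HIT; vc=[6]
#4 0xa4→b10/s0 L1-HIT; vc=[6]
#5 0xa7→b10/s0 L1-HIT; vc=[6]
#6 0xaf→b10/s0 L1-HIT; vc=[6]
#7 0xa3→b10/s0 L1-HIT; vc=[6]
#8 0xa0→b10/s0 L1-HIT; vc=[6]
#9 0x6c→b6/s0 VC-HIT; vc=[10]
#10 0x46→b4/s0 MISS; vc=[10,6]

MISSES = 3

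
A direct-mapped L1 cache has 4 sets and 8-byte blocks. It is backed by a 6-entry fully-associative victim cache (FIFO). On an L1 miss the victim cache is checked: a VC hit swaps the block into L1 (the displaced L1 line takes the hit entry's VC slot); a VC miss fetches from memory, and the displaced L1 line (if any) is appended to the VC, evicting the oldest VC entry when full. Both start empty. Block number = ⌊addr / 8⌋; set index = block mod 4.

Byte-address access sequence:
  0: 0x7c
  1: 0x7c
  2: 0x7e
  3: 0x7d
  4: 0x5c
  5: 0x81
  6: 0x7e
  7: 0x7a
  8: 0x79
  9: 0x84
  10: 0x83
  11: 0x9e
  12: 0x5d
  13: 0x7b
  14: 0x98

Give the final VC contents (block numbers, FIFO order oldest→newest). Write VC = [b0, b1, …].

  [0] addr=0x7c blk=15 s=3: MISS | VC []
  [1] addr=0x7c blk=15 s=3: L1-HIT | VC []
  [2] addr=0x7e blk=15 s=3: L1-HIT | VC []
  [3] addr=0x7d blk=15 s=3: L1-HIT | VC []
  [4] addr=0x5c blk=11 s=3: MISS | VC [15]
  [5] addr=0x81 blk=16 s=0: MISS | VC [15]
  [6] addr=0x7e blk=15 s=3: VC-HIT | VC [11]
  [7] addr=0x7a blk=15 s=3: L1-HIT | VC [11]
  [8] addr=0x79 blk=15 s=3: L1-HIT | VC [11]
  [9] addr=0x84 blk=16 s=0: L1-HIT | VC [11]
  [10] addr=0x83 blk=16 s=0: L1-HIT | VC [11]
  [11] addr=0x9e blk=19 s=3: MISS | VC [11, 15]
  [12] addr=0x5d blk=11 s=3: VC-HIT | VC [19, 15]
  [13] addr=0x7b blk=15 s=3: VC-HIT | VC [19, 11]
  [14] addr=0x98 blk=19 s=3: VC-HIT | VC [15, 11]

VC = [15, 11]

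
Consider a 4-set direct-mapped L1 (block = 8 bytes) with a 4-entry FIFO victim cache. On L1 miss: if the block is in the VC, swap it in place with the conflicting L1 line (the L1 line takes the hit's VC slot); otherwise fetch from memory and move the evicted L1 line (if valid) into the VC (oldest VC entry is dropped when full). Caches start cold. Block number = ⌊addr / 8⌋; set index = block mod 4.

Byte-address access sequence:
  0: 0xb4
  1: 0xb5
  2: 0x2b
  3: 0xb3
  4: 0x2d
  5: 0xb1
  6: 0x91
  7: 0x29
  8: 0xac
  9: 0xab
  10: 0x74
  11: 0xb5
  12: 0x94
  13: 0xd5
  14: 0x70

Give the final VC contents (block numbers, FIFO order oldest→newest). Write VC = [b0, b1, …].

0: 0xb4 (blk 22, set 2) → MISS  vc=[]
1: 0xb5 (blk 22, set 2) → L1-HIT  vc=[]
2: 0x2b (blk 5, set 1) → MISS  vc=[]
3: 0xb3 (blk 22, set 2) → L1-HIT  vc=[]
4: 0x2d (blk 5, set 1) → L1-HIT  vc=[]
5: 0xb1 (blk 22, set 2) → L1-HIT  vc=[]
6: 0x91 (blk 18, set 2) → MISS  vc=[22]
7: 0x29 (blk 5, set 1) → L1-HIT  vc=[22]
8: 0xac (blk 21, set 1) → MISS  vc=[22, 5]
9: 0xab (blk 21, set 1) → L1-HIT  vc=[22, 5]
10: 0x74 (blk 14, set 2) → MISS  vc=[22, 5, 18]
11: 0xb5 (blk 22, set 2) → VC-HIT  vc=[14, 5, 18]
12: 0x94 (blk 18, set 2) → VC-HIT  vc=[14, 5, 22]
13: 0xd5 (blk 26, set 2) → MISS  vc=[14, 5, 22, 18]
14: 0x70 (blk 14, set 2) → VC-HIT  vc=[26, 5, 22, 18]

VC = [26, 5, 22, 18]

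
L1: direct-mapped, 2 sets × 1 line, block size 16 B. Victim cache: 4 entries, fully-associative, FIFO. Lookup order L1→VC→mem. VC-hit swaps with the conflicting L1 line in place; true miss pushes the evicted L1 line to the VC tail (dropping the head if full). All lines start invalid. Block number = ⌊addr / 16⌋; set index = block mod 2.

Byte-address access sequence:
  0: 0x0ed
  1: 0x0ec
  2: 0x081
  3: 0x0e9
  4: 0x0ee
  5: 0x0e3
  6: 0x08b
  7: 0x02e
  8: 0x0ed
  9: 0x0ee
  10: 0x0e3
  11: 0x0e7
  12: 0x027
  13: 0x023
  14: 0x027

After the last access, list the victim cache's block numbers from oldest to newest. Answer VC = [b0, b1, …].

#0 0xed→b14/s0 MISS; vc=[]
#1 0xec→b14/s0 L1-HIT; vc=[]
#2 0x81→b8/s0 MISS; vc=[14]
#3 0xe9→b14/s0 VC-HIT; vc=[8]
#4 0xee→b14/s0 L1-HIT; vc=[8]
#5 0xe3→b14/s0 L1-HIT; vc=[8]
#6 0x8b→b8/s0 VC-HIT; vc=[14]
#7 0x2e→b2/s0 MISS; vc=[14,8]
#8 0xed→b14/s0 VC-HIT; vc=[2,8]
#9 0xee→b14/s0 L1-HIT; vc=[2,8]
#10 0xe3→b14/s0 L1-HIT; vc=[2,8]
#11 0xe7→b14/s0 L1-HIT; vc=[2,8]
#12 0x27→b2/s0 VC-HIT; vc=[14,8]
#13 0x23→b2/s0 L1-HIT; vc=[14,8]
#14 0x27→b2/s0 L1-HIT; vc=[14,8]

VC = [14, 8]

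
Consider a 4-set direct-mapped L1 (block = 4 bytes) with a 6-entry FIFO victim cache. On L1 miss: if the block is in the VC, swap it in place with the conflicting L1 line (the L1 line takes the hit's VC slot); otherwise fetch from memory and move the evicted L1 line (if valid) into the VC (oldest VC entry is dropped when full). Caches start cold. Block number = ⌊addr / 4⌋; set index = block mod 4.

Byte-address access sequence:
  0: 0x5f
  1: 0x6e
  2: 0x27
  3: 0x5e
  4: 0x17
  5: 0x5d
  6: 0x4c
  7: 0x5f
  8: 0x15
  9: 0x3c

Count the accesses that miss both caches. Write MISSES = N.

MISSES = 6

#0 0x5f→b23/s3 MISS; vc=[]
#1 0x6e→b27/s3 MISS; vc=[23]
#2 0x27→b9/s1 MISS; vc=[23]
#3 0x5e→b23/s3 VC-HIT; vc=[27]
#4 0x17→b5/s1 MISS; vc=[27,9]
#5 0x5d→b23/s3 L1-HIT; vc=[27,9]
#6 0x4c→b19/s3 MISS; vc=[27,9,23]
#7 0x5f→b23/s3 VC-HIT; vc=[27,9,19]
#8 0x15→b5/s1 L1-HIT; vc=[27,9,19]
#9 0x3c→b15/s3 MISS; vc=[27,9,19,23]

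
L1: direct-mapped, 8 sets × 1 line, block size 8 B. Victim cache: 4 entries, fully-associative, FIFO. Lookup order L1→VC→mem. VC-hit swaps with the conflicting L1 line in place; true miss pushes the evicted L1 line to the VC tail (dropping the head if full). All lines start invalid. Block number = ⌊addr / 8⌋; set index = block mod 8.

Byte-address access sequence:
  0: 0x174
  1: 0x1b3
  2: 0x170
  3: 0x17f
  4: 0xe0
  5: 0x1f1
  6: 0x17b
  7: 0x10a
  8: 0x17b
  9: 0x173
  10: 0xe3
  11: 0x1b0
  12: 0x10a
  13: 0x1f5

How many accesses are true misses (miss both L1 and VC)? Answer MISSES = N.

  [0] addr=0x174 blk=46 s=6: MISS | VC []
  [1] addr=0x1b3 blk=54 s=6: MISS | VC [46]
  [2] addr=0x170 blk=46 s=6: VC-HIT | VC [54]
  [3] addr=0x17f blk=47 s=7: MISS | VC [54]
  [4] addr=0xe0 blk=28 s=4: MISS | VC [54]
  [5] addr=0x1f1 blk=62 s=6: MISS | VC [54, 46]
  [6] addr=0x17b blk=47 s=7: L1-HIT | VC [54, 46]
  [7] addr=0x10a blk=33 s=1: MISS | VC [54, 46]
  [8] addr=0x17b blk=47 s=7: L1-HIT | VC [54, 46]
  [9] addr=0x173 blk=46 s=6: VC-HIT | VC [54, 62]
  [10] addr=0xe3 blk=28 s=4: L1-HIT | VC [54, 62]
  [11] addr=0x1b0 blk=54 s=6: VC-HIT | VC [46, 62]
  [12] addr=0x10a blk=33 s=1: L1-HIT | VC [46, 62]
  [13] addr=0x1f5 blk=62 s=6: VC-HIT | VC [46, 54]

MISSES = 6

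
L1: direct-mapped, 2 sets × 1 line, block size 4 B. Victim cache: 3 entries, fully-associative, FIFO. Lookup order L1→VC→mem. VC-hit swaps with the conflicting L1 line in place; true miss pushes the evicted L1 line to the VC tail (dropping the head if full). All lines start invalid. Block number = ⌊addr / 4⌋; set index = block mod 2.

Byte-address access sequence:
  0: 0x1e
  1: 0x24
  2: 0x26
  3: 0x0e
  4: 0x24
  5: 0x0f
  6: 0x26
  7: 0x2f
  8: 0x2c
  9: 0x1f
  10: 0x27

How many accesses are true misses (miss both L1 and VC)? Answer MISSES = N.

MISSES = 4

0: 0x1e (blk 7, set 1) → MISS  vc=[]
1: 0x24 (blk 9, set 1) → MISS  vc=[7]
2: 0x26 (blk 9, set 1) → L1-HIT  vc=[7]
3: 0xe (blk 3, set 1) → MISS  vc=[7, 9]
4: 0x24 (blk 9, set 1) → VC-HIT  vc=[7, 3]
5: 0xf (blk 3, set 1) → VC-HIT  vc=[7, 9]
6: 0x26 (blk 9, set 1) → VC-HIT  vc=[7, 3]
7: 0x2f (blk 11, set 1) → MISS  vc=[7, 3, 9]
8: 0x2c (blk 11, set 1) → L1-HIT  vc=[7, 3, 9]
9: 0x1f (blk 7, set 1) → VC-HIT  vc=[11, 3, 9]
10: 0x27 (blk 9, set 1) → VC-HIT  vc=[11, 3, 7]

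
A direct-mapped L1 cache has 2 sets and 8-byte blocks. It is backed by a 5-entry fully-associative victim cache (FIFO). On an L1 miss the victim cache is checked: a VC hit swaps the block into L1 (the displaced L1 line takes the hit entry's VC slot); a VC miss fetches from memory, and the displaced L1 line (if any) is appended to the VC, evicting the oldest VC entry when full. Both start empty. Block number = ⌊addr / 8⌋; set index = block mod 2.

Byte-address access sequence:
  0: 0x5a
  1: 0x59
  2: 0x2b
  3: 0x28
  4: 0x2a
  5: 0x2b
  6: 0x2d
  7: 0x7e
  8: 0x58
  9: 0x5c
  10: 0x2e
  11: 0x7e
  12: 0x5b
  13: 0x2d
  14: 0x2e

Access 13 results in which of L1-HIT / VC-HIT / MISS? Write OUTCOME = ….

OUTCOME = VC-HIT

  [0] addr=0x5a blk=11 s=1: MISS | VC []
  [1] addr=0x59 blk=11 s=1: L1-HIT | VC []
  [2] addr=0x2b blk=5 s=1: MISS | VC [11]
  [3] addr=0x28 blk=5 s=1: L1-HIT | VC [11]
  [4] addr=0x2a blk=5 s=1: L1-HIT | VC [11]
  [5] addr=0x2b blk=5 s=1: L1-HIT | VC [11]
  [6] addr=0x2d blk=5 s=1: L1-HIT | VC [11]
  [7] addr=0x7e blk=15 s=1: MISS | VC [11, 5]
  [8] addr=0x58 blk=11 s=1: VC-HIT | VC [15, 5]
  [9] addr=0x5c blk=11 s=1: L1-HIT | VC [15, 5]
  [10] addr=0x2e blk=5 s=1: VC-HIT | VC [15, 11]
  [11] addr=0x7e blk=15 s=1: VC-HIT | VC [5, 11]
  [12] addr=0x5b blk=11 s=1: VC-HIT | VC [5, 15]
  [13] addr=0x2d blk=5 s=1: VC-HIT | VC [11, 15]
  [14] addr=0x2e blk=5 s=1: L1-HIT | VC [11, 15]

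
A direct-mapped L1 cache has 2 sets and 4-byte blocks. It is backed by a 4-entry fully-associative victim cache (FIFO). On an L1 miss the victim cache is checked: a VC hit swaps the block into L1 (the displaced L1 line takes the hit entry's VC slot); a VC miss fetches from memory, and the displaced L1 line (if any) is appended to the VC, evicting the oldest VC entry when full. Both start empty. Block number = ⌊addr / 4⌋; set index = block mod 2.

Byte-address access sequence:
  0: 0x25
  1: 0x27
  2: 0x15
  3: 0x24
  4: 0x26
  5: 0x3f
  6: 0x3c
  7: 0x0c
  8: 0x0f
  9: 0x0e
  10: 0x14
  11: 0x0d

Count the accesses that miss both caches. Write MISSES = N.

#0 0x25→b9/s1 MISS; vc=[]
#1 0x27→b9/s1 L1-HIT; vc=[]
#2 0x15→b5/s1 MISS; vc=[9]
#3 0x24→b9/s1 VC-HIT; vc=[5]
#4 0x26→b9/s1 L1-HIT; vc=[5]
#5 0x3f→b15/s1 MISS; vc=[5,9]
#6 0x3c→b15/s1 L1-HIT; vc=[5,9]
#7 0xc→b3/s1 MISS; vc=[5,9,15]
#8 0xf→b3/s1 L1-HIT; vc=[5,9,15]
#9 0xe→b3/s1 L1-HIT; vc=[5,9,15]
#10 0x14→b5/s1 VC-HIT; vc=[3,9,15]
#11 0xd→b3/s1 VC-HIT; vc=[5,9,15]

MISSES = 4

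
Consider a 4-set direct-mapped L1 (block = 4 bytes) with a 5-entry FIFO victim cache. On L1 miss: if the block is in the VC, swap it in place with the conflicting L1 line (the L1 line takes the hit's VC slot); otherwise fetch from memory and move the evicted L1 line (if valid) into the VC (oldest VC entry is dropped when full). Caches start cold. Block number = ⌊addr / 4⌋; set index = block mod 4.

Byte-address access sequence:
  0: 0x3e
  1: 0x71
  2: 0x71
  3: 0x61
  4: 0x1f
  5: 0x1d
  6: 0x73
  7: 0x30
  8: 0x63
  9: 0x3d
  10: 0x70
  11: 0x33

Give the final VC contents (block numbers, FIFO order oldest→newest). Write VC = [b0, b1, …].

#0 0x3e→b15/s3 MISS; vc=[]
#1 0x71→b28/s0 MISS; vc=[]
#2 0x71→b28/s0 L1-HIT; vc=[]
#3 0x61→b24/s0 MISS; vc=[28]
#4 0x1f→b7/s3 MISS; vc=[28,15]
#5 0x1d→b7/s3 L1-HIT; vc=[28,15]
#6 0x73→b28/s0 VC-HIT; vc=[24,15]
#7 0x30→b12/s0 MISS; vc=[24,15,28]
#8 0x63→b24/s0 VC-HIT; vc=[12,15,28]
#9 0x3d→b15/s3 VC-HIT; vc=[12,7,28]
#10 0x70→b28/s0 VC-HIT; vc=[12,7,24]
#11 0x33→b12/s0 VC-HIT; vc=[28,7,24]

VC = [28, 7, 24]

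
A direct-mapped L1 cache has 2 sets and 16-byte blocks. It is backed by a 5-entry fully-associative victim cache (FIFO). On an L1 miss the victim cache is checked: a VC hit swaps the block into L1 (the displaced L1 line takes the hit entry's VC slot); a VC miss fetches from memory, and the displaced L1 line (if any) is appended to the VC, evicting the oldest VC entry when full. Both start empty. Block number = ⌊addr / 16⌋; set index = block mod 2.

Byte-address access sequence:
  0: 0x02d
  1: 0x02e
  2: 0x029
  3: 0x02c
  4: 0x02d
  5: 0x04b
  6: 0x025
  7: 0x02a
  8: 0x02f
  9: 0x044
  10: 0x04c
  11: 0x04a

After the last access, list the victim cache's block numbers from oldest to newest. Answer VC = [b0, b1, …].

#0 0x2d→b2/s0 MISS; vc=[]
#1 0x2e→b2/s0 L1-HIT; vc=[]
#2 0x29→b2/s0 L1-HIT; vc=[]
#3 0x2c→b2/s0 L1-HIT; vc=[]
#4 0x2d→b2/s0 L1-HIT; vc=[]
#5 0x4b→b4/s0 MISS; vc=[2]
#6 0x25→b2/s0 VC-HIT; vc=[4]
#7 0x2a→b2/s0 L1-HIT; vc=[4]
#8 0x2f→b2/s0 L1-HIT; vc=[4]
#9 0x44→b4/s0 VC-HIT; vc=[2]
#10 0x4c→b4/s0 L1-HIT; vc=[2]
#11 0x4a→b4/s0 L1-HIT; vc=[2]

VC = [2]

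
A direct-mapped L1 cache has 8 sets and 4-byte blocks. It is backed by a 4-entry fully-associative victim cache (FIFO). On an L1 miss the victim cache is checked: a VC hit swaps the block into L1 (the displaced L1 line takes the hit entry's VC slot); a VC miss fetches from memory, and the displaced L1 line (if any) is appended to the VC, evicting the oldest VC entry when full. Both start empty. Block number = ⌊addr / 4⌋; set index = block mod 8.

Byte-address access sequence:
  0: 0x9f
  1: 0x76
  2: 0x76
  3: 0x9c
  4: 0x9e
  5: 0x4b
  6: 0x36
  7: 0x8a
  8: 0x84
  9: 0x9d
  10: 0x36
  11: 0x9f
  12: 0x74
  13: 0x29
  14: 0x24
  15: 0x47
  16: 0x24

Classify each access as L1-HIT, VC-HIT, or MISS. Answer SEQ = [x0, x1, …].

#0 0x9f→b39/s7 MISS; vc=[]
#1 0x76→b29/s5 MISS; vc=[]
#2 0x76→b29/s5 L1-HIT; vc=[]
#3 0x9c→b39/s7 L1-HIT; vc=[]
#4 0x9e→b39/s7 L1-HIT; vc=[]
#5 0x4b→b18/s2 MISS; vc=[]
#6 0x36→b13/s5 MISS; vc=[29]
#7 0x8a→b34/s2 MISS; vc=[29,18]
#8 0x84→b33/s1 MISS; vc=[29,18]
#9 0x9d→b39/s7 L1-HIT; vc=[29,18]
#10 0x36→b13/s5 L1-HIT; vc=[29,18]
#11 0x9f→b39/s7 L1-HIT; vc=[29,18]
#12 0x74→b29/s5 VC-HIT; vc=[13,18]
#13 0x29→b10/s2 MISS; vc=[13,18,34]
#14 0x24→b9/s1 MISS; vc=[13,18,34,33]
#15 0x47→b17/s1 MISS; vc=[18,34,33,9]
#16 0x24→b9/s1 VC-HIT; vc=[18,34,33,17]

SEQ = [MISS, MISS, L1-HIT, L1-HIT, L1-HIT, MISS, MISS, MISS, MISS, L1-HIT, L1-HIT, L1-HIT, VC-HIT, MISS, MISS, MISS, VC-HIT]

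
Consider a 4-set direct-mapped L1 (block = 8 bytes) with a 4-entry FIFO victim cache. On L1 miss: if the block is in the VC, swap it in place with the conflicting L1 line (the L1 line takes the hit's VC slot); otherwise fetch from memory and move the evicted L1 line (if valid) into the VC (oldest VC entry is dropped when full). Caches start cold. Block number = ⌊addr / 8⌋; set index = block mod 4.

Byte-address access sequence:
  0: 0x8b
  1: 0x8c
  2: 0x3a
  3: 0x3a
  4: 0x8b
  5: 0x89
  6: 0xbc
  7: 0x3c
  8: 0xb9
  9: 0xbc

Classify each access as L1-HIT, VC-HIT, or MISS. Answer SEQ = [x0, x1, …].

SEQ = [MISS, L1-HIT, MISS, L1-HIT, L1-HIT, L1-HIT, MISS, VC-HIT, VC-HIT, L1-HIT]

0: 0x8b (blk 17, set 1) → MISS  vc=[]
1: 0x8c (blk 17, set 1) → L1-HIT  vc=[]
2: 0x3a (blk 7, set 3) → MISS  vc=[]
3: 0x3a (blk 7, set 3) → L1-HIT  vc=[]
4: 0x8b (blk 17, set 1) → L1-HIT  vc=[]
5: 0x89 (blk 17, set 1) → L1-HIT  vc=[]
6: 0xbc (blk 23, set 3) → MISS  vc=[7]
7: 0x3c (blk 7, set 3) → VC-HIT  vc=[23]
8: 0xb9 (blk 23, set 3) → VC-HIT  vc=[7]
9: 0xbc (blk 23, set 3) → L1-HIT  vc=[7]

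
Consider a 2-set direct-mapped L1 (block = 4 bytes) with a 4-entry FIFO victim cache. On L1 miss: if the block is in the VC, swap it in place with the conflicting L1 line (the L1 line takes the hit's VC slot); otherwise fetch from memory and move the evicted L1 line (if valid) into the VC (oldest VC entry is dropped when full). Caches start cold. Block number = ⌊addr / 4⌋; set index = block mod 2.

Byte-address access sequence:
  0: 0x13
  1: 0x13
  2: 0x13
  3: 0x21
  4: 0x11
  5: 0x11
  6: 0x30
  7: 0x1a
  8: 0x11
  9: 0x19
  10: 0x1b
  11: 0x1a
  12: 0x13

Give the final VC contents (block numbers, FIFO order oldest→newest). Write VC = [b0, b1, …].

VC = [8, 6, 12]

0: 0x13 (blk 4, set 0) → MISS  vc=[]
1: 0x13 (blk 4, set 0) → L1-HIT  vc=[]
2: 0x13 (blk 4, set 0) → L1-HIT  vc=[]
3: 0x21 (blk 8, set 0) → MISS  vc=[4]
4: 0x11 (blk 4, set 0) → VC-HIT  vc=[8]
5: 0x11 (blk 4, set 0) → L1-HIT  vc=[8]
6: 0x30 (blk 12, set 0) → MISS  vc=[8, 4]
7: 0x1a (blk 6, set 0) → MISS  vc=[8, 4, 12]
8: 0x11 (blk 4, set 0) → VC-HIT  vc=[8, 6, 12]
9: 0x19 (blk 6, set 0) → VC-HIT  vc=[8, 4, 12]
10: 0x1b (blk 6, set 0) → L1-HIT  vc=[8, 4, 12]
11: 0x1a (blk 6, set 0) → L1-HIT  vc=[8, 4, 12]
12: 0x13 (blk 4, set 0) → VC-HIT  vc=[8, 6, 12]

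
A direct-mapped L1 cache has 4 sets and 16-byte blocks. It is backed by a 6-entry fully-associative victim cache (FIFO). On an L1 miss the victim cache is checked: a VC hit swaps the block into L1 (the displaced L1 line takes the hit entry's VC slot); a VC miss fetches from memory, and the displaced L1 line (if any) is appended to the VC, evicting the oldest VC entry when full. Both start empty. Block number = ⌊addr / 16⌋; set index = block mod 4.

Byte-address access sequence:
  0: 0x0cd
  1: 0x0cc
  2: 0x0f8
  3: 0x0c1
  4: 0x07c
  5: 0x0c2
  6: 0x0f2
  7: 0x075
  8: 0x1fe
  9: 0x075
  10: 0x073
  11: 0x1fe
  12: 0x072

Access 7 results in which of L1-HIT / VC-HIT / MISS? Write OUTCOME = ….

0: 0xcd (blk 12, set 0) → MISS  vc=[]
1: 0xcc (blk 12, set 0) → L1-HIT  vc=[]
2: 0xf8 (blk 15, set 3) → MISS  vc=[]
3: 0xc1 (blk 12, set 0) → L1-HIT  vc=[]
4: 0x7c (blk 7, set 3) → MISS  vc=[15]
5: 0xc2 (blk 12, set 0) → L1-HIT  vc=[15]
6: 0xf2 (blk 15, set 3) → VC-HIT  vc=[7]
7: 0x75 (blk 7, set 3) → VC-HIT  vc=[15]
8: 0x1fe (blk 31, set 3) → MISS  vc=[15, 7]
9: 0x75 (blk 7, set 3) → VC-HIT  vc=[15, 31]
10: 0x73 (blk 7, set 3) → L1-HIT  vc=[15, 31]
11: 0x1fe (blk 31, set 3) → VC-HIT  vc=[15, 7]
12: 0x72 (blk 7, set 3) → VC-HIT  vc=[15, 31]

OUTCOME = VC-HIT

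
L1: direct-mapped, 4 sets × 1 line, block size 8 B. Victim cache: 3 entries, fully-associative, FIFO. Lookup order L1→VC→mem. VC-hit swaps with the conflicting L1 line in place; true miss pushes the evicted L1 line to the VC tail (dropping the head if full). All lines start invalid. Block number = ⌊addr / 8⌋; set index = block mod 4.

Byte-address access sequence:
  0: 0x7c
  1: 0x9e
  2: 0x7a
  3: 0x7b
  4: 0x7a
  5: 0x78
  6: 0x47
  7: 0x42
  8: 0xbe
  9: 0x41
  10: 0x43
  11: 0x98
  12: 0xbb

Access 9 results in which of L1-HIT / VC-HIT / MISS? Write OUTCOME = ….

OUTCOME = L1-HIT

0: 0x7c (blk 15, set 3) → MISS  vc=[]
1: 0x9e (blk 19, set 3) → MISS  vc=[15]
2: 0x7a (blk 15, set 3) → VC-HIT  vc=[19]
3: 0x7b (blk 15, set 3) → L1-HIT  vc=[19]
4: 0x7a (blk 15, set 3) → L1-HIT  vc=[19]
5: 0x78 (blk 15, set 3) → L1-HIT  vc=[19]
6: 0x47 (blk 8, set 0) → MISS  vc=[19]
7: 0x42 (blk 8, set 0) → L1-HIT  vc=[19]
8: 0xbe (blk 23, set 3) → MISS  vc=[19, 15]
9: 0x41 (blk 8, set 0) → L1-HIT  vc=[19, 15]
10: 0x43 (blk 8, set 0) → L1-HIT  vc=[19, 15]
11: 0x98 (blk 19, set 3) → VC-HIT  vc=[23, 15]
12: 0xbb (blk 23, set 3) → VC-HIT  vc=[19, 15]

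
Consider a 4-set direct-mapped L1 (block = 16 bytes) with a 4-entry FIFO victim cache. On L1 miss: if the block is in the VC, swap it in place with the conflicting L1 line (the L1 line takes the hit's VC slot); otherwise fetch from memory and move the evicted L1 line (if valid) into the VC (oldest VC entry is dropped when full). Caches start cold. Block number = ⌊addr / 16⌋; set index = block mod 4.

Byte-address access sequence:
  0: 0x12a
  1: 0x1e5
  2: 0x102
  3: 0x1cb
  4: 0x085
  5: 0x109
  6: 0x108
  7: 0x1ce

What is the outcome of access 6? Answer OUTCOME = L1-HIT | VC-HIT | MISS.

#0 0x12a→b18/s2 MISS; vc=[]
#1 0x1e5→b30/s2 MISS; vc=[18]
#2 0x102→b16/s0 MISS; vc=[18]
#3 0x1cb→b28/s0 MISS; vc=[18,16]
#4 0x85→b8/s0 MISS; vc=[18,16,28]
#5 0x109→b16/s0 VC-HIT; vc=[18,8,28]
#6 0x108→b16/s0 L1-HIT; vc=[18,8,28]
#7 0x1ce→b28/s0 VC-HIT; vc=[18,8,16]

OUTCOME = L1-HIT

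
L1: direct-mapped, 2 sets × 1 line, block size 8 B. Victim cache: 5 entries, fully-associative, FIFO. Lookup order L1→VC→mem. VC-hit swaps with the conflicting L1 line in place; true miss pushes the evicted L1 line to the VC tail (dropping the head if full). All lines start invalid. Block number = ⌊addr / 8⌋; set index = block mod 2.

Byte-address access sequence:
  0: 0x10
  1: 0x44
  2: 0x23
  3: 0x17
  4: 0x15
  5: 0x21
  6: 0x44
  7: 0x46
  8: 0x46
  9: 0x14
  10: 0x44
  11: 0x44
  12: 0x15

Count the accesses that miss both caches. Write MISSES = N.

  [0] addr=0x10 blk=2 s=0: MISS | VC []
  [1] addr=0x44 blk=8 s=0: MISS | VC [2]
  [2] addr=0x23 blk=4 s=0: MISS | VC [2, 8]
  [3] addr=0x17 blk=2 s=0: VC-HIT | VC [4, 8]
  [4] addr=0x15 blk=2 s=0: L1-HIT | VC [4, 8]
  [5] addr=0x21 blk=4 s=0: VC-HIT | VC [2, 8]
  [6] addr=0x44 blk=8 s=0: VC-HIT | VC [2, 4]
  [7] addr=0x46 blk=8 s=0: L1-HIT | VC [2, 4]
  [8] addr=0x46 blk=8 s=0: L1-HIT | VC [2, 4]
  [9] addr=0x14 blk=2 s=0: VC-HIT | VC [8, 4]
  [10] addr=0x44 blk=8 s=0: VC-HIT | VC [2, 4]
  [11] addr=0x44 blk=8 s=0: L1-HIT | VC [2, 4]
  [12] addr=0x15 blk=2 s=0: VC-HIT | VC [8, 4]

MISSES = 3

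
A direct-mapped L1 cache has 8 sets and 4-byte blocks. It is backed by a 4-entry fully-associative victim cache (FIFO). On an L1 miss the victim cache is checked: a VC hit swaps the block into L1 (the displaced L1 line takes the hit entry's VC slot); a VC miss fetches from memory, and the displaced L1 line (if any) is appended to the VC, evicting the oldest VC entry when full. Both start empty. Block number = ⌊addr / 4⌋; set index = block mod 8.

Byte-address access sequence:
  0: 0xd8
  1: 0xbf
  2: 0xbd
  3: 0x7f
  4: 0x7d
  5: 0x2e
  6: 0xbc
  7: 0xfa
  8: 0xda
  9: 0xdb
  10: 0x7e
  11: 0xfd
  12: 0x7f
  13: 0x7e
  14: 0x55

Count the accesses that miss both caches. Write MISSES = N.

#0 0xd8→b54/s6 MISS; vc=[]
#1 0xbf→b47/s7 MISS; vc=[]
#2 0xbd→b47/s7 L1-HIT; vc=[]
#3 0x7f→b31/s7 MISS; vc=[47]
#4 0x7d→b31/s7 L1-HIT; vc=[47]
#5 0x2e→b11/s3 MISS; vc=[47]
#6 0xbc→b47/s7 VC-HIT; vc=[31]
#7 0xfa→b62/s6 MISS; vc=[31,54]
#8 0xda→b54/s6 VC-HIT; vc=[31,62]
#9 0xdb→b54/s6 L1-HIT; vc=[31,62]
#10 0x7e→b31/s7 VC-HIT; vc=[47,62]
#11 0xfd→b63/s7 MISS; vc=[47,62,31]
#12 0x7f→b31/s7 VC-HIT; vc=[47,62,63]
#13 0x7e→b31/s7 L1-HIT; vc=[47,62,63]
#14 0x55→b21/s5 MISS; vc=[47,62,63]

MISSES = 7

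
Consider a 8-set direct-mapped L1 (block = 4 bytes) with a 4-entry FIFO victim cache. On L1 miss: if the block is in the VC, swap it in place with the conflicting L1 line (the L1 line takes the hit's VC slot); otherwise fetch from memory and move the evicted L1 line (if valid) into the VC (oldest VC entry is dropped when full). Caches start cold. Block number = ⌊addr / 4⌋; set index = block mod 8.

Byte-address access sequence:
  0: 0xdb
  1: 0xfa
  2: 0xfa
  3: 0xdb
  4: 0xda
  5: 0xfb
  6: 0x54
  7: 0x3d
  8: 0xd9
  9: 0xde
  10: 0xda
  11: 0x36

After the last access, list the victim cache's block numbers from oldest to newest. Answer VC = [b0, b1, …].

VC = [62, 15, 21]

#0 0xdb→b54/s6 MISS; vc=[]
#1 0xfa→b62/s6 MISS; vc=[54]
#2 0xfa→b62/s6 L1-HIT; vc=[54]
#3 0xdb→b54/s6 VC-HIT; vc=[62]
#4 0xda→b54/s6 L1-HIT; vc=[62]
#5 0xfb→b62/s6 VC-HIT; vc=[54]
#6 0x54→b21/s5 MISS; vc=[54]
#7 0x3d→b15/s7 MISS; vc=[54]
#8 0xd9→b54/s6 VC-HIT; vc=[62]
#9 0xde→b55/s7 MISS; vc=[62,15]
#10 0xda→b54/s6 L1-HIT; vc=[62,15]
#11 0x36→b13/s5 MISS; vc=[62,15,21]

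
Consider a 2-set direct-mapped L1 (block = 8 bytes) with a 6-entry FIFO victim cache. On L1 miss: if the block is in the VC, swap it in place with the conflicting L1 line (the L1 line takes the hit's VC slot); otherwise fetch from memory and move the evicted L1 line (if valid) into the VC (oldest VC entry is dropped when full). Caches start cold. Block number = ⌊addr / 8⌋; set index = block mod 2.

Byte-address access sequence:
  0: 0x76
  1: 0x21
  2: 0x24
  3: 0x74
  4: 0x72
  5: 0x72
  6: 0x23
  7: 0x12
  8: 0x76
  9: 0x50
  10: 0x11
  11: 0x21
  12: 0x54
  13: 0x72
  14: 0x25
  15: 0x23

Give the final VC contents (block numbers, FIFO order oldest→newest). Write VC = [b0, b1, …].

#0 0x76→b14/s0 MISS; vc=[]
#1 0x21→b4/s0 MISS; vc=[14]
#2 0x24→b4/s0 L1-HIT; vc=[14]
#3 0x74→b14/s0 VC-HIT; vc=[4]
#4 0x72→b14/s0 L1-HIT; vc=[4]
#5 0x72→b14/s0 L1-HIT; vc=[4]
#6 0x23→b4/s0 VC-HIT; vc=[14]
#7 0x12→b2/s0 MISS; vc=[14,4]
#8 0x76→b14/s0 VC-HIT; vc=[2,4]
#9 0x50→b10/s0 MISS; vc=[2,4,14]
#10 0x11→b2/s0 VC-HIT; vc=[10,4,14]
#11 0x21→b4/s0 VC-HIT; vc=[10,2,14]
#12 0x54→b10/s0 VC-HIT; vc=[4,2,14]
#13 0x72→b14/s0 VC-HIT; vc=[4,2,10]
#14 0x25→b4/s0 VC-HIT; vc=[14,2,10]
#15 0x23→b4/s0 L1-HIT; vc=[14,2,10]

VC = [14, 2, 10]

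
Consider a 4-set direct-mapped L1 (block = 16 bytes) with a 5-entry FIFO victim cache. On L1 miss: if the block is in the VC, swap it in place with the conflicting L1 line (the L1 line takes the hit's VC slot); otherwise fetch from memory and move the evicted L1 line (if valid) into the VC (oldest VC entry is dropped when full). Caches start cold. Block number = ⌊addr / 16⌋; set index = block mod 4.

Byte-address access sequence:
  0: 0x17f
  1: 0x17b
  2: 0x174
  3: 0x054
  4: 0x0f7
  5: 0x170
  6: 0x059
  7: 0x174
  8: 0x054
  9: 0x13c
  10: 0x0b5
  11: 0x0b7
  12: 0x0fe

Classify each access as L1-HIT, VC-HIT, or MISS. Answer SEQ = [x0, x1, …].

SEQ = [MISS, L1-HIT, L1-HIT, MISS, MISS, VC-HIT, L1-HIT, L1-HIT, L1-HIT, MISS, MISS, L1-HIT, VC-HIT]

0: 0x17f (blk 23, set 3) → MISS  vc=[]
1: 0x17b (blk 23, set 3) → L1-HIT  vc=[]
2: 0x174 (blk 23, set 3) → L1-HIT  vc=[]
3: 0x54 (blk 5, set 1) → MISS  vc=[]
4: 0xf7 (blk 15, set 3) → MISS  vc=[23]
5: 0x170 (blk 23, set 3) → VC-HIT  vc=[15]
6: 0x59 (blk 5, set 1) → L1-HIT  vc=[15]
7: 0x174 (blk 23, set 3) → L1-HIT  vc=[15]
8: 0x54 (blk 5, set 1) → L1-HIT  vc=[15]
9: 0x13c (blk 19, set 3) → MISS  vc=[15, 23]
10: 0xb5 (blk 11, set 3) → MISS  vc=[15, 23, 19]
11: 0xb7 (blk 11, set 3) → L1-HIT  vc=[15, 23, 19]
12: 0xfe (blk 15, set 3) → VC-HIT  vc=[11, 23, 19]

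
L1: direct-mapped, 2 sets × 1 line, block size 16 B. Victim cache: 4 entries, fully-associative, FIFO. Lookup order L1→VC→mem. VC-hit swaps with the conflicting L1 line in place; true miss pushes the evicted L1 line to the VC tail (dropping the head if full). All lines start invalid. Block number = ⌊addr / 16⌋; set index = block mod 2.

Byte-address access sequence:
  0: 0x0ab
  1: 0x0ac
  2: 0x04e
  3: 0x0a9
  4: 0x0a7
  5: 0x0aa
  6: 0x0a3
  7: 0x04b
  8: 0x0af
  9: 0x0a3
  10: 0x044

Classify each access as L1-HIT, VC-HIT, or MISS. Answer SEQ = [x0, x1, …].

0: 0xab (blk 10, set 0) → MISS  vc=[]
1: 0xac (blk 10, set 0) → L1-HIT  vc=[]
2: 0x4e (blk 4, set 0) → MISS  vc=[10]
3: 0xa9 (blk 10, set 0) → VC-HIT  vc=[4]
4: 0xa7 (blk 10, set 0) → L1-HIT  vc=[4]
5: 0xaa (blk 10, set 0) → L1-HIT  vc=[4]
6: 0xa3 (blk 10, set 0) → L1-HIT  vc=[4]
7: 0x4b (blk 4, set 0) → VC-HIT  vc=[10]
8: 0xaf (blk 10, set 0) → VC-HIT  vc=[4]
9: 0xa3 (blk 10, set 0) → L1-HIT  vc=[4]
10: 0x44 (blk 4, set 0) → VC-HIT  vc=[10]

SEQ = [MISS, L1-HIT, MISS, VC-HIT, L1-HIT, L1-HIT, L1-HIT, VC-HIT, VC-HIT, L1-HIT, VC-HIT]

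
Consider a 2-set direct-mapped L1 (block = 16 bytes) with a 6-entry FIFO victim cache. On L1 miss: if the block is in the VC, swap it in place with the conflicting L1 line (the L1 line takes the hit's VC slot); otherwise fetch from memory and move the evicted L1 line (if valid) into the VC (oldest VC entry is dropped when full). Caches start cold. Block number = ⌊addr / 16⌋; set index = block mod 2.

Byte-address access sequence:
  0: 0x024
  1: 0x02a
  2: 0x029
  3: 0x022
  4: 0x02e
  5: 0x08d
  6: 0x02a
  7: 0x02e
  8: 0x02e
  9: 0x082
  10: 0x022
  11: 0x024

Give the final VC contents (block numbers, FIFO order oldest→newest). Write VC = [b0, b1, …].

#0 0x24→b2/s0 MISS; vc=[]
#1 0x2a→b2/s0 L1-HIT; vc=[]
#2 0x29→b2/s0 L1-HIT; vc=[]
#3 0x22→b2/s0 L1-HIT; vc=[]
#4 0x2e→b2/s0 L1-HIT; vc=[]
#5 0x8d→b8/s0 MISS; vc=[2]
#6 0x2a→b2/s0 VC-HIT; vc=[8]
#7 0x2e→b2/s0 L1-HIT; vc=[8]
#8 0x2e→b2/s0 L1-HIT; vc=[8]
#9 0x82→b8/s0 VC-HIT; vc=[2]
#10 0x22→b2/s0 VC-HIT; vc=[8]
#11 0x24→b2/s0 L1-HIT; vc=[8]

VC = [8]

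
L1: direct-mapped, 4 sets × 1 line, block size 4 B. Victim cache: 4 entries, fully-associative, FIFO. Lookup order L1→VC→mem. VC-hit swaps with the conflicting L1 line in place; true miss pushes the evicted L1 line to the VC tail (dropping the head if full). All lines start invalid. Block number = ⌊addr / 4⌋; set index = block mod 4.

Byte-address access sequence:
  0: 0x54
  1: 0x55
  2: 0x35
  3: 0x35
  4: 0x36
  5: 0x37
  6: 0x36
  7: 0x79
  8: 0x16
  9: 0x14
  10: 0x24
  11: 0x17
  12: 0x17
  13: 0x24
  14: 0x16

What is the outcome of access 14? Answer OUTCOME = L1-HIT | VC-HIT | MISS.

OUTCOME = VC-HIT

0: 0x54 (blk 21, set 1) → MISS  vc=[]
1: 0x55 (blk 21, set 1) → L1-HIT  vc=[]
2: 0x35 (blk 13, set 1) → MISS  vc=[21]
3: 0x35 (blk 13, set 1) → L1-HIT  vc=[21]
4: 0x36 (blk 13, set 1) → L1-HIT  vc=[21]
5: 0x37 (blk 13, set 1) → L1-HIT  vc=[21]
6: 0x36 (blk 13, set 1) → L1-HIT  vc=[21]
7: 0x79 (blk 30, set 2) → MISS  vc=[21]
8: 0x16 (blk 5, set 1) → MISS  vc=[21, 13]
9: 0x14 (blk 5, set 1) → L1-HIT  vc=[21, 13]
10: 0x24 (blk 9, set 1) → MISS  vc=[21, 13, 5]
11: 0x17 (blk 5, set 1) → VC-HIT  vc=[21, 13, 9]
12: 0x17 (blk 5, set 1) → L1-HIT  vc=[21, 13, 9]
13: 0x24 (blk 9, set 1) → VC-HIT  vc=[21, 13, 5]
14: 0x16 (blk 5, set 1) → VC-HIT  vc=[21, 13, 9]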